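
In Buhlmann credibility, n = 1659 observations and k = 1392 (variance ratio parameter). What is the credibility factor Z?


Z = n / (n + k)
= 1659 / (1659 + 1392)
= 1659 / 3051
= 0.5438


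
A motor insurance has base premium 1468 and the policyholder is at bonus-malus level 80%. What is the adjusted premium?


adjusted = base * BM_level / 100
= 1468 * 80 / 100
= 1468 * 0.8
= 1174.4


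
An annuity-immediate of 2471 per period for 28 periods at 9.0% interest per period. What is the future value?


FV = PMT * ((1+i)^n - 1) / i
= 2471 * ((1.09)^28 - 1) / 0.09
= 2471 * (11.16714 - 1) / 0.09
= 279144.4641


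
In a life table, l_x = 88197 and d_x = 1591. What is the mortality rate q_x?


q_x = d_x / l_x
= 1591 / 88197
= 0.018


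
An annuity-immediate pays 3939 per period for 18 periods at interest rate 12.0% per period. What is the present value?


PV = PMT * (1 - (1+i)^(-n)) / i
= 3939 * (1 - (1+0.12)^(-18)) / 0.12
= 3939 * (1 - 0.13004) / 0.12
= 3939 * 7.24967
= 28556.4505


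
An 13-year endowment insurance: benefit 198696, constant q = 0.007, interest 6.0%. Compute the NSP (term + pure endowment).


Term component = 11875.9424
Pure endowment = 13_p_x * v^13 * benefit = 0.912726 * 0.468839 * 198696 = 85026.2658
NSP = 96902.2082


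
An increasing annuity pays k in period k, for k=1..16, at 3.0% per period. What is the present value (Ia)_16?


(Ia)_n = sum_{k=1}^{n} k * v^k, v = 1/(1+i)
v = 0.970874
Sum computed term by term:
(Ia)_16 = 98.9088


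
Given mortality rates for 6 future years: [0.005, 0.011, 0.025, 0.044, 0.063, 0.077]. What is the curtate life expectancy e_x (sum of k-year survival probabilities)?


e_x = sum_{k=1}^{n} k_p_x
k_p_x values:
  1_p_x = 0.995
  2_p_x = 0.984055
  3_p_x = 0.959454
  4_p_x = 0.917238
  5_p_x = 0.859452
  6_p_x = 0.793274
e_x = 5.5085


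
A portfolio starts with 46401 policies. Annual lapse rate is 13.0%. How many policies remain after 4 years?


remaining = initial * (1 - lapse)^years
= 46401 * (1 - 0.13)^4
= 46401 * 0.572898
= 26583.022


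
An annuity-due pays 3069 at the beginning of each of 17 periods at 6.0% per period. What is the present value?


PV_due = PMT * (1-(1+i)^(-n))/i * (1+i)
PV_immediate = 32154.71
PV_due = 32154.71 * 1.06
= 34083.9926


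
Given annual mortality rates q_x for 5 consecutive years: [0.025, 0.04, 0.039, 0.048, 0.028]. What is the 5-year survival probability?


p_k = 1 - q_k for each year
Survival = product of (1 - q_k)
= 0.975 * 0.96 * 0.961 * 0.952 * 0.972
= 0.8323


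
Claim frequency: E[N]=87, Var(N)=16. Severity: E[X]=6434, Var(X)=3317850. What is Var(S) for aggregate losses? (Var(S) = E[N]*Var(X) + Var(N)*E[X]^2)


Var(S) = E[N]*Var(X) + Var(N)*E[X]^2
= 87*3317850 + 16*6434^2
= 288652950 + 662341696
= 9.5099e+08


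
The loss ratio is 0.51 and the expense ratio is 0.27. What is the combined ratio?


Combined ratio = loss ratio + expense ratio
= 0.51 + 0.27
= 0.78


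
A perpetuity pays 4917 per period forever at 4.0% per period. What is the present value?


PV = PMT / i
= 4917 / 0.04
= 122925.0


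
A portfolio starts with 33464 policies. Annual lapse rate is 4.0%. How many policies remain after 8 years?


remaining = initial * (1 - lapse)^years
= 33464 * (1 - 0.04)^8
= 33464 * 0.72139
= 24140.5809


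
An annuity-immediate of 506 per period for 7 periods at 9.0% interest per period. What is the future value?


FV = PMT * ((1+i)^n - 1) / i
= 506 * ((1.09)^7 - 1) / 0.09
= 506 * (1.828039 - 1) / 0.09
= 4655.4199


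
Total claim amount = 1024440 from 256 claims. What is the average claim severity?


severity = total / number
= 1024440 / 256
= 4001.7188


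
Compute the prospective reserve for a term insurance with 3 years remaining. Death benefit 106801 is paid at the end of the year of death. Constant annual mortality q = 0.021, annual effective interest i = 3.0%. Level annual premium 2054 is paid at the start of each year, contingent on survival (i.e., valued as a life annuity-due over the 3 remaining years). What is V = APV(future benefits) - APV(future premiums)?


v = 1/(1+i) = 0.970874
APV(future benefits) per unit = sum_{k=0}^{2} k_p_x * q * v^(k+1) = 0.058186
APV(future benefits) = 106801 * 0.058186 = 6214.3736
Life annuity-due factor ä_{x:3} = sum_{k=0}^{2} k_p_x * v^k = 2.853908
APV(future premiums) = 2054 * 2.853908 = 5861.927
V = 6214.3736 - 5861.927
= 352.4466


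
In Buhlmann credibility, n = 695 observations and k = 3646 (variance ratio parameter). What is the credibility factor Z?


Z = n / (n + k)
= 695 / (695 + 3646)
= 695 / 4341
= 0.1601


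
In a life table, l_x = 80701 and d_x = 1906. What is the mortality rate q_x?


q_x = d_x / l_x
= 1906 / 80701
= 0.0236


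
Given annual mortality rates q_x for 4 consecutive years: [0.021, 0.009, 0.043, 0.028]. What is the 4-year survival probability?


p_k = 1 - q_k for each year
Survival = product of (1 - q_k)
= 0.979 * 0.991 * 0.957 * 0.972
= 0.9025


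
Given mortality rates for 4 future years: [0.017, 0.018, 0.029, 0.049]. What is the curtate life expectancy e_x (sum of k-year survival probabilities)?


e_x = sum_{k=1}^{n} k_p_x
k_p_x values:
  1_p_x = 0.983
  2_p_x = 0.965306
  3_p_x = 0.937312
  4_p_x = 0.891384
e_x = 3.777


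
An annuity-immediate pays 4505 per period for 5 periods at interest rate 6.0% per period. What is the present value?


PV = PMT * (1 - (1+i)^(-n)) / i
= 4505 * (1 - (1+0.06)^(-5)) / 0.06
= 4505 * (1 - 0.747258) / 0.06
= 4505 * 4.212364
= 18976.6989


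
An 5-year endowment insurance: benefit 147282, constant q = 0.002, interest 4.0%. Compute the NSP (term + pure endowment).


Term component = 1306.3167
Pure endowment = 5_p_x * v^5 * benefit = 0.99004 * 0.821927 * 147282 = 119849.35
NSP = 121155.6667


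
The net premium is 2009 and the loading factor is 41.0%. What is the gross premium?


Gross = net * (1 + loading)
= 2009 * (1 + 0.41)
= 2009 * 1.41
= 2832.69


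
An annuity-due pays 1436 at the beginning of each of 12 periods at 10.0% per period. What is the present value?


PV_due = PMT * (1-(1+i)^(-n))/i * (1+i)
PV_immediate = 9784.4615
PV_due = 9784.4615 * 1.1
= 10762.9076


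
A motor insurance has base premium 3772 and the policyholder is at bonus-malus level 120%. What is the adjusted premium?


adjusted = base * BM_level / 100
= 3772 * 120 / 100
= 3772 * 1.2
= 4526.4


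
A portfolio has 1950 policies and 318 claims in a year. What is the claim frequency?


frequency = claims / policies
= 318 / 1950
= 0.1631


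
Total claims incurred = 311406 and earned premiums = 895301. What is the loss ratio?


Loss ratio = claims / premiums
= 311406 / 895301
= 0.3478


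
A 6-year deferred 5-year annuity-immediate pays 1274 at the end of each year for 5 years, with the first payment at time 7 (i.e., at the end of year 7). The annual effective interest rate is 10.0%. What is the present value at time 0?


PV at time 6 of the 5-year annuity-immediate:
a_n = 1274 * (1-(1+0.1)^(-5))/0.1 = 4829.4623
Discount back 6 years to time 0:
PV = 4829.4623 * (1+0.1)^(-6)
= 4829.4623 * 0.564474
= 2726.1056


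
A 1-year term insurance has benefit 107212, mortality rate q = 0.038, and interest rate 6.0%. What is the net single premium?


NSP = benefit * q * v
v = 1/(1+i) = 0.943396
NSP = 107212 * 0.038 * 0.943396
= 3843.4491


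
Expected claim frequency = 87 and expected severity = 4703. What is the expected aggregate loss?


E[S] = E[N] * E[X]
= 87 * 4703
= 409161


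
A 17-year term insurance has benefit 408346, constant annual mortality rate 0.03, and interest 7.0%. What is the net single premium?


NSP = benefit * sum_{k=0}^{n-1} k_p_x * q * v^(k+1)
With constant q=0.03, v=0.934579
Sum = 0.243413
NSP = 408346 * 0.243413
= 99396.7331


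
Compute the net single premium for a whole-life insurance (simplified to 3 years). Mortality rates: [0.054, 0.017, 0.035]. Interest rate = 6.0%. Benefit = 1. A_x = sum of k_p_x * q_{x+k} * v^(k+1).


v = 0.943396
Year 0: k_p_x=1.0, q=0.054, term=0.050943
Year 1: k_p_x=0.946, q=0.017, term=0.014313
Year 2: k_p_x=0.929918, q=0.035, term=0.027327
A_x = 0.0926


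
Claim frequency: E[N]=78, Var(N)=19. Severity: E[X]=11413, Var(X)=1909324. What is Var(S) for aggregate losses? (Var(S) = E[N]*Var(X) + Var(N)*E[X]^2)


Var(S) = E[N]*Var(X) + Var(N)*E[X]^2
= 78*1909324 + 19*11413^2
= 148927272 + 2474874811
= 2.6238e+09


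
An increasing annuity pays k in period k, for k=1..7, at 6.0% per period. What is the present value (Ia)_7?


(Ia)_n = sum_{k=1}^{n} k * v^k, v = 1/(1+i)
v = 0.943396
Sum computed term by term:
(Ia)_7 = 21.0321


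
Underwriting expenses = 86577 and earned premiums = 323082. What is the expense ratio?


Expense ratio = expenses / premiums
= 86577 / 323082
= 0.268


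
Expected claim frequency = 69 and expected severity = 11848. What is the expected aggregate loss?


E[S] = E[N] * E[X]
= 69 * 11848
= 817512


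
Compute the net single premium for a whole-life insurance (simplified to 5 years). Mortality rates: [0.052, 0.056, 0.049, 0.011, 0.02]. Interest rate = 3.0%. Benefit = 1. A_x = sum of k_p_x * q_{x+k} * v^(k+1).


v = 0.970874
Year 0: k_p_x=1.0, q=0.052, term=0.050485
Year 1: k_p_x=0.948, q=0.056, term=0.050041
Year 2: k_p_x=0.894912, q=0.049, term=0.04013
Year 3: k_p_x=0.851061, q=0.011, term=0.008318
Year 4: k_p_x=0.8417, q=0.02, term=0.014521
A_x = 0.1635


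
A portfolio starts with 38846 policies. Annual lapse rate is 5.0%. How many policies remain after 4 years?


remaining = initial * (1 - lapse)^years
= 38846 * (1 - 0.05)^4
= 38846 * 0.814506
= 31640.3098


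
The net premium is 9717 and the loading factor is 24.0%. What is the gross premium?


Gross = net * (1 + loading)
= 9717 * (1 + 0.24)
= 9717 * 1.24
= 12049.08


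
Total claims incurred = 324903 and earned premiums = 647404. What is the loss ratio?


Loss ratio = claims / premiums
= 324903 / 647404
= 0.5019


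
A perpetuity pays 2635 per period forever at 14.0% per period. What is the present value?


PV = PMT / i
= 2635 / 0.14
= 18821.4286


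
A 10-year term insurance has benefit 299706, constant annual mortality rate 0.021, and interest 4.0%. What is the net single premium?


NSP = benefit * sum_{k=0}^{n-1} k_p_x * q * v^(k+1)
With constant q=0.021, v=0.961538
Sum = 0.156165
NSP = 299706 * 0.156165
= 46803.5311


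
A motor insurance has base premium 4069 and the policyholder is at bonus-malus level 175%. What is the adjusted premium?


adjusted = base * BM_level / 100
= 4069 * 175 / 100
= 4069 * 1.75
= 7120.75


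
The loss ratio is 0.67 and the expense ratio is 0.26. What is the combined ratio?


Combined ratio = loss ratio + expense ratio
= 0.67 + 0.26
= 0.93


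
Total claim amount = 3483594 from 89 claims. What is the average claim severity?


severity = total / number
= 3483594 / 89
= 39141.5056


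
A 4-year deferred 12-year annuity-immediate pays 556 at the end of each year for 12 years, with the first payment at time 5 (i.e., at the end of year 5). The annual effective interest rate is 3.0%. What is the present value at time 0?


PV at time 4 of the 12-year annuity-immediate:
a_n = 556 * (1-(1+0.03)^(-12))/0.03 = 5534.4262
Discount back 4 years to time 0:
PV = 5534.4262 * (1+0.03)^(-4)
= 5534.4262 * 0.888487
= 4917.266


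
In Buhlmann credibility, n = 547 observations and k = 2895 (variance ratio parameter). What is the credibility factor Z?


Z = n / (n + k)
= 547 / (547 + 2895)
= 547 / 3442
= 0.1589


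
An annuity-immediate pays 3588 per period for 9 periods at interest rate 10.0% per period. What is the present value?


PV = PMT * (1 - (1+i)^(-n)) / i
= 3588 * (1 - (1+0.1)^(-9)) / 0.1
= 3588 * (1 - 0.424098) / 0.1
= 3588 * 5.759024
= 20663.3775


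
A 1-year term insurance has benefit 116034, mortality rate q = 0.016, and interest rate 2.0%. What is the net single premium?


NSP = benefit * q * v
v = 1/(1+i) = 0.980392
NSP = 116034 * 0.016 * 0.980392
= 1820.1412


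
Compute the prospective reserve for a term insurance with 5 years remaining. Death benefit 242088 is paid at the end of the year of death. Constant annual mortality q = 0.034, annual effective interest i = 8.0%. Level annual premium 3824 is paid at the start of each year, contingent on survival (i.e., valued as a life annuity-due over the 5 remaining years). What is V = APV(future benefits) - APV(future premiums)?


v = 1/(1+i) = 0.925926
APV(future benefits) per unit = sum_{k=0}^{4} k_p_x * q * v^(k+1) = 0.127503
APV(future benefits) = 242088 * 0.127503 = 30867.042
Life annuity-due factor ä_{x:5} = sum_{k=0}^{4} k_p_x * v^k = 4.050108
APV(future premiums) = 3824 * 4.050108 = 15487.6124
V = 30867.042 - 15487.6124
= 15379.4296


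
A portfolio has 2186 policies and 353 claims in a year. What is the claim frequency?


frequency = claims / policies
= 353 / 2186
= 0.1615


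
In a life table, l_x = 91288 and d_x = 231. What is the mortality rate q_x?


q_x = d_x / l_x
= 231 / 91288
= 0.0025


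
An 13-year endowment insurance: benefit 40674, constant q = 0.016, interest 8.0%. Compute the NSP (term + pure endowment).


Term component = 4757.8754
Pure endowment = 13_p_x * v^13 * benefit = 0.810842 * 0.367698 * 40674 = 12126.7477
NSP = 16884.6231


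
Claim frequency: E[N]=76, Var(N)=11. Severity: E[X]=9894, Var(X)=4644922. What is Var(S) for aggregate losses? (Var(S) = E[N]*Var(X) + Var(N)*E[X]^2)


Var(S) = E[N]*Var(X) + Var(N)*E[X]^2
= 76*4644922 + 11*9894^2
= 353014072 + 1076803596
= 1.4298e+09


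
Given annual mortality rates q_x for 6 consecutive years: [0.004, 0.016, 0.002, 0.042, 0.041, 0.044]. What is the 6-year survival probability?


p_k = 1 - q_k for each year
Survival = product of (1 - q_k)
= 0.996 * 0.984 * 0.998 * 0.958 * 0.959 * 0.956
= 0.8591


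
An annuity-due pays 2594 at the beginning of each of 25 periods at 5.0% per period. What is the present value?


PV_due = PMT * (1-(1+i)^(-n))/i * (1+i)
PV_immediate = 36559.6922
PV_due = 36559.6922 * 1.05
= 38387.6768


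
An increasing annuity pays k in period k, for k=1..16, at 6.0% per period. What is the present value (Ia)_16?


(Ia)_n = sum_{k=1}^{n} k * v^k, v = 1/(1+i)
v = 0.943396
Sum computed term by term:
(Ia)_16 = 73.5651


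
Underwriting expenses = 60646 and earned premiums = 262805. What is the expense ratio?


Expense ratio = expenses / premiums
= 60646 / 262805
= 0.2308


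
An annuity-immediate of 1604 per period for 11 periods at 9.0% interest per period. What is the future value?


FV = PMT * ((1+i)^n - 1) / i
= 1604 * ((1.09)^11 - 1) / 0.09
= 1604 * (2.580426 - 1) / 0.09
= 28166.7106


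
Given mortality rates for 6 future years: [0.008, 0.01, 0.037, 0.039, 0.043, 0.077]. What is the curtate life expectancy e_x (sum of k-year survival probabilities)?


e_x = sum_{k=1}^{n} k_p_x
k_p_x values:
  1_p_x = 0.992
  2_p_x = 0.98208
  3_p_x = 0.945743
  4_p_x = 0.908859
  5_p_x = 0.869778
  6_p_x = 0.802805
e_x = 5.5013


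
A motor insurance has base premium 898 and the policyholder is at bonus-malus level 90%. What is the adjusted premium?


adjusted = base * BM_level / 100
= 898 * 90 / 100
= 898 * 0.9
= 808.2


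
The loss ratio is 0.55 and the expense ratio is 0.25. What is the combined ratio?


Combined ratio = loss ratio + expense ratio
= 0.55 + 0.25
= 0.8


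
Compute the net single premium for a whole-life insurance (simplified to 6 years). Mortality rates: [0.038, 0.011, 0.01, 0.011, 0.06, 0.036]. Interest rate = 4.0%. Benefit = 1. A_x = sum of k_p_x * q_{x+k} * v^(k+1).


v = 0.961538
Year 0: k_p_x=1.0, q=0.038, term=0.036538
Year 1: k_p_x=0.962, q=0.011, term=0.009784
Year 2: k_p_x=0.951418, q=0.01, term=0.008458
Year 3: k_p_x=0.941904, q=0.011, term=0.008857
Year 4: k_p_x=0.931543, q=0.06, term=0.04594
Year 5: k_p_x=0.87565, q=0.036, term=0.024913
A_x = 0.1345


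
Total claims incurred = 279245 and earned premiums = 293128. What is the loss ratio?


Loss ratio = claims / premiums
= 279245 / 293128
= 0.9526


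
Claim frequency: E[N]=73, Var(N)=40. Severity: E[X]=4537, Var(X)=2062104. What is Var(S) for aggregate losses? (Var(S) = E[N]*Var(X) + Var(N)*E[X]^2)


Var(S) = E[N]*Var(X) + Var(N)*E[X]^2
= 73*2062104 + 40*4537^2
= 150533592 + 823374760
= 9.7391e+08


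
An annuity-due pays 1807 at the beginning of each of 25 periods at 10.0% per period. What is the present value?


PV_due = PMT * (1-(1+i)^(-n))/i * (1+i)
PV_immediate = 16402.2113
PV_due = 16402.2113 * 1.1
= 18042.4324


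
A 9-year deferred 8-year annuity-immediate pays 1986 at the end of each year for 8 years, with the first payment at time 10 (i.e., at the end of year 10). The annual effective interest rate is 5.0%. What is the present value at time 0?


PV at time 9 of the 8-year annuity-immediate:
a_n = 1986 * (1-(1+0.05)^(-8))/0.05 = 12835.9405
Discount back 9 years to time 0:
PV = 12835.9405 * (1+0.05)^(-9)
= 12835.9405 * 0.644609
= 8274.1617


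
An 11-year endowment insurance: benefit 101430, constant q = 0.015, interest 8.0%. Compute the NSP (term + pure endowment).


Term component = 10198.635
Pure endowment = 11_p_x * v^11 * benefit = 0.846834 * 0.428883 * 101430 = 36838.6453
NSP = 47037.2802


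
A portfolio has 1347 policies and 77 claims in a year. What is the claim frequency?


frequency = claims / policies
= 77 / 1347
= 0.0572


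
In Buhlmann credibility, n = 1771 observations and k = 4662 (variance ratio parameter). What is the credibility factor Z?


Z = n / (n + k)
= 1771 / (1771 + 4662)
= 1771 / 6433
= 0.2753


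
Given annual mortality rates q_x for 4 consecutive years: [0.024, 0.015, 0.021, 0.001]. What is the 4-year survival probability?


p_k = 1 - q_k for each year
Survival = product of (1 - q_k)
= 0.976 * 0.985 * 0.979 * 0.999
= 0.9402


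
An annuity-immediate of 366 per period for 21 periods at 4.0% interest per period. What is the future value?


FV = PMT * ((1+i)^n - 1) / i
= 366 * ((1.04)^21 - 1) / 0.04
= 366 * (2.278768 - 1) / 0.04
= 11700.7278


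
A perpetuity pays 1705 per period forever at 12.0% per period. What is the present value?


PV = PMT / i
= 1705 / 0.12
= 14208.3333


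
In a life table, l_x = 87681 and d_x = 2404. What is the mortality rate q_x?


q_x = d_x / l_x
= 2404 / 87681
= 0.0274


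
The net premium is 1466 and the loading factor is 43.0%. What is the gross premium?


Gross = net * (1 + loading)
= 1466 * (1 + 0.43)
= 1466 * 1.43
= 2096.38


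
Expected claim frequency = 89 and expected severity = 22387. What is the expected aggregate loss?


E[S] = E[N] * E[X]
= 89 * 22387
= 1.9924e+06


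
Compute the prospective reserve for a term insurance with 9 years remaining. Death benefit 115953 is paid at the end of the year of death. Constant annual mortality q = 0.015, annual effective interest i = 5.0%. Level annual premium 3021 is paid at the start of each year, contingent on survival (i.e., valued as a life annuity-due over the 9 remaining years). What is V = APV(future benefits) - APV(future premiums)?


v = 1/(1+i) = 0.952381
APV(future benefits) per unit = sum_{k=0}^{8} k_p_x * q * v^(k+1) = 0.100932
APV(future benefits) = 115953 * 0.100932 = 11703.3321
Life annuity-due factor ä_{x:9} = sum_{k=0}^{8} k_p_x * v^k = 7.065218
APV(future premiums) = 3021 * 7.065218 = 21344.0242
V = 11703.3321 - 21344.0242
= -9640.6921


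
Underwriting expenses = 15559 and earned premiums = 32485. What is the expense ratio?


Expense ratio = expenses / premiums
= 15559 / 32485
= 0.479


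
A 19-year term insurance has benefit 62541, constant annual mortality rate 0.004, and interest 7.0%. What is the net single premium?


NSP = benefit * sum_{k=0}^{n-1} k_p_x * q * v^(k+1)
With constant q=0.004, v=0.934579
Sum = 0.040204
NSP = 62541 * 0.040204
= 2514.3735


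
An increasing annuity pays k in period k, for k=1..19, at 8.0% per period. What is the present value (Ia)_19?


(Ia)_n = sum_{k=1}^{n} k * v^k, v = 1/(1+i)
v = 0.925926
Sum computed term by term:
(Ia)_19 = 74.617


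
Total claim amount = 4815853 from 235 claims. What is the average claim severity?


severity = total / number
= 4815853 / 235
= 20492.9915


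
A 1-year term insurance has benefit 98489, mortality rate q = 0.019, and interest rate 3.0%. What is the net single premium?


NSP = benefit * q * v
v = 1/(1+i) = 0.970874
NSP = 98489 * 0.019 * 0.970874
= 1816.7874


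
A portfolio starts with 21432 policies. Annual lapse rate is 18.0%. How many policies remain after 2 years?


remaining = initial * (1 - lapse)^years
= 21432 * (1 - 0.18)^2
= 21432 * 0.6724
= 14410.8768


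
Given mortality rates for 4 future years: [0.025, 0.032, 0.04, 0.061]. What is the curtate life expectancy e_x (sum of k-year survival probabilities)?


e_x = sum_{k=1}^{n} k_p_x
k_p_x values:
  1_p_x = 0.975
  2_p_x = 0.9438
  3_p_x = 0.906048
  4_p_x = 0.850779
e_x = 3.6756


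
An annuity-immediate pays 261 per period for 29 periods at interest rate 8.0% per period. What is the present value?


PV = PMT * (1 - (1+i)^(-n)) / i
= 261 * (1 - (1+0.08)^(-29)) / 0.08
= 261 * (1 - 0.107328) / 0.08
= 261 * 11.158406
= 2912.344


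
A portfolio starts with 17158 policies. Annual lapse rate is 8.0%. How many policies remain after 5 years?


remaining = initial * (1 - lapse)^years
= 17158 * (1 - 0.08)^5
= 17158 * 0.659082
= 11308.5208


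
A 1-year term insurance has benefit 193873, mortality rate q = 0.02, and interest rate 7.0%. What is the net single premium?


NSP = benefit * q * v
v = 1/(1+i) = 0.934579
NSP = 193873 * 0.02 * 0.934579
= 3623.7944


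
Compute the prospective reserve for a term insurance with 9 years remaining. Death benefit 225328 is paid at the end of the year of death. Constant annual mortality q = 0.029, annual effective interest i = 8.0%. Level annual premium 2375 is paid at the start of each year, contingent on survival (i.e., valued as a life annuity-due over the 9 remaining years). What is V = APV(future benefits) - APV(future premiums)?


v = 1/(1+i) = 0.925926
APV(future benefits) per unit = sum_{k=0}^{8} k_p_x * q * v^(k+1) = 0.16393
APV(future benefits) = 225328 * 0.16393 = 36938.0982
Life annuity-due factor ä_{x:9} = sum_{k=0}^{8} k_p_x * v^k = 6.104992
APV(future premiums) = 2375 * 6.104992 = 14499.357
V = 36938.0982 - 14499.357
= 22438.7413


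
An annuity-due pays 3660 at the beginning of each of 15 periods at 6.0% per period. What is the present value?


PV_due = PMT * (1-(1+i)^(-n))/i * (1+i)
PV_immediate = 35546.8313
PV_due = 35546.8313 * 1.06
= 37679.6412


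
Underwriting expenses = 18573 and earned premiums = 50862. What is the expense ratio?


Expense ratio = expenses / premiums
= 18573 / 50862
= 0.3652


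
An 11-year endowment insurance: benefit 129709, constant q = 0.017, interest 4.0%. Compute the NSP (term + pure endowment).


Term component = 17875.425
Pure endowment = 11_p_x * v^11 * benefit = 0.828111 * 0.649581 * 129709 = 69773.7516
NSP = 87649.1766


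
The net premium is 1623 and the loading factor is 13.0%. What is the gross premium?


Gross = net * (1 + loading)
= 1623 * (1 + 0.13)
= 1623 * 1.13
= 1833.99


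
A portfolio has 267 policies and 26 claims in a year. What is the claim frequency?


frequency = claims / policies
= 26 / 267
= 0.0974


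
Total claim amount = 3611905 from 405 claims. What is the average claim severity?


severity = total / number
= 3611905 / 405
= 8918.284


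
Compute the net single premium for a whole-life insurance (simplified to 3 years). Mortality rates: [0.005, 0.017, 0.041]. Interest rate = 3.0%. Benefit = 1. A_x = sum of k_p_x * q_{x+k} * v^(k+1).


v = 0.970874
Year 0: k_p_x=1.0, q=0.005, term=0.004854
Year 1: k_p_x=0.995, q=0.017, term=0.015944
Year 2: k_p_x=0.978085, q=0.041, term=0.036699
A_x = 0.0575


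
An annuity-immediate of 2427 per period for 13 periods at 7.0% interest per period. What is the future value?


FV = PMT * ((1+i)^n - 1) / i
= 2427 * ((1.07)^13 - 1) / 0.07
= 2427 * (2.409845 - 1) / 0.07
= 48881.3402


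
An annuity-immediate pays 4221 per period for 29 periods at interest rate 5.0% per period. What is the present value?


PV = PMT * (1 - (1+i)^(-n)) / i
= 4221 * (1 - (1+0.05)^(-29)) / 0.05
= 4221 * (1 - 0.242946) / 0.05
= 4221 * 15.141074
= 63910.4716


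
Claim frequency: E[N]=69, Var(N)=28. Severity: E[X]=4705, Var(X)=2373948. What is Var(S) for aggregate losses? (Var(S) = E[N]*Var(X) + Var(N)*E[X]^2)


Var(S) = E[N]*Var(X) + Var(N)*E[X]^2
= 69*2373948 + 28*4705^2
= 163802412 + 619836700
= 7.8364e+08


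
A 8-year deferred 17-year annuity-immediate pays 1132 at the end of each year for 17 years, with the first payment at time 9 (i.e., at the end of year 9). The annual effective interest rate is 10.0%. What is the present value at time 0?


PV at time 8 of the 17-year annuity-immediate:
a_n = 1132 * (1-(1+0.1)^(-17))/0.1 = 9080.3983
Discount back 8 years to time 0:
PV = 9080.3983 * (1+0.1)^(-8)
= 9080.3983 * 0.466507
= 4236.0728


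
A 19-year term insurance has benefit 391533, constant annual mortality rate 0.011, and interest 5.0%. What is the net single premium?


NSP = benefit * sum_{k=0}^{n-1} k_p_x * q * v^(k+1)
With constant q=0.011, v=0.952381
Sum = 0.122492
NSP = 391533 * 0.122492
= 47959.7414


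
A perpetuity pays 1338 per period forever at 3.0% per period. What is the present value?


PV = PMT / i
= 1338 / 0.03
= 44600.0


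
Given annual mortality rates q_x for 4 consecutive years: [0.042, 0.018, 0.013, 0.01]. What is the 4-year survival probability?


p_k = 1 - q_k for each year
Survival = product of (1 - q_k)
= 0.958 * 0.982 * 0.987 * 0.99
= 0.9192


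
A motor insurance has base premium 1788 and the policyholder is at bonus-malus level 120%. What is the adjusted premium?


adjusted = base * BM_level / 100
= 1788 * 120 / 100
= 1788 * 1.2
= 2145.6


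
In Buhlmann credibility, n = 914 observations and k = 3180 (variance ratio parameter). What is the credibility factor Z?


Z = n / (n + k)
= 914 / (914 + 3180)
= 914 / 4094
= 0.2233


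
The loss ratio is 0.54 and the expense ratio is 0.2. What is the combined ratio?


Combined ratio = loss ratio + expense ratio
= 0.54 + 0.2
= 0.74


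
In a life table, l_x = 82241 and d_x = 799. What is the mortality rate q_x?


q_x = d_x / l_x
= 799 / 82241
= 0.0097


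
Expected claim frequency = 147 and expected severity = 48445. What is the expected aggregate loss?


E[S] = E[N] * E[X]
= 147 * 48445
= 7.1214e+06


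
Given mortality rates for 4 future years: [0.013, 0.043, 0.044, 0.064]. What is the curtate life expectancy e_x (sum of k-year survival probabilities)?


e_x = sum_{k=1}^{n} k_p_x
k_p_x values:
  1_p_x = 0.987
  2_p_x = 0.944559
  3_p_x = 0.902998
  4_p_x = 0.845207
e_x = 3.6798


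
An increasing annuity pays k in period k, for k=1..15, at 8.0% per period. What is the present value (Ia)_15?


(Ia)_n = sum_{k=1}^{n} k * v^k, v = 1/(1+i)
v = 0.925926
Sum computed term by term:
(Ia)_15 = 56.4451


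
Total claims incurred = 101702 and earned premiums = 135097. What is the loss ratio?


Loss ratio = claims / premiums
= 101702 / 135097
= 0.7528


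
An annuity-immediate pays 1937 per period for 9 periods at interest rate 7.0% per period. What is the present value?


PV = PMT * (1 - (1+i)^(-n)) / i
= 1937 * (1 - (1+0.07)^(-9)) / 0.07
= 1937 * (1 - 0.543934) / 0.07
= 1937 * 6.515232
= 12620.0049


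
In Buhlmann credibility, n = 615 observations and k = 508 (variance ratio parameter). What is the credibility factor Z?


Z = n / (n + k)
= 615 / (615 + 508)
= 615 / 1123
= 0.5476


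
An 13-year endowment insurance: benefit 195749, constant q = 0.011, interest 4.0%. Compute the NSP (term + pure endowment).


Term component = 20259.9627
Pure endowment = 13_p_x * v^13 * benefit = 0.866068 * 0.600574 * 195749 = 101816.4456
NSP = 122076.4083


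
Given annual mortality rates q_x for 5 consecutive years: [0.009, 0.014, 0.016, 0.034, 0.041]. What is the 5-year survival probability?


p_k = 1 - q_k for each year
Survival = product of (1 - q_k)
= 0.991 * 0.986 * 0.984 * 0.966 * 0.959
= 0.8907


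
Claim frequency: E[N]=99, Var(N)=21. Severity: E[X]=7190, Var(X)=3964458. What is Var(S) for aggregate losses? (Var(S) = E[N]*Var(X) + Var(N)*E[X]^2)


Var(S) = E[N]*Var(X) + Var(N)*E[X]^2
= 99*3964458 + 21*7190^2
= 392481342 + 1085618100
= 1.4781e+09


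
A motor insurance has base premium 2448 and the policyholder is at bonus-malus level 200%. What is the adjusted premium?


adjusted = base * BM_level / 100
= 2448 * 200 / 100
= 2448 * 2.0
= 4896.0


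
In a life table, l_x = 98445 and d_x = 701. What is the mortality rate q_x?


q_x = d_x / l_x
= 701 / 98445
= 0.0071


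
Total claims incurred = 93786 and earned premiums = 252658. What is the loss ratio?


Loss ratio = claims / premiums
= 93786 / 252658
= 0.3712


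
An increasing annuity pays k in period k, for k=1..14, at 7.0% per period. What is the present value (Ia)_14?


(Ia)_n = sum_{k=1}^{n} k * v^k, v = 1/(1+i)
v = 0.934579
Sum computed term by term:
(Ia)_14 = 56.1173


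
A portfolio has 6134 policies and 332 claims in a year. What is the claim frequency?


frequency = claims / policies
= 332 / 6134
= 0.0541


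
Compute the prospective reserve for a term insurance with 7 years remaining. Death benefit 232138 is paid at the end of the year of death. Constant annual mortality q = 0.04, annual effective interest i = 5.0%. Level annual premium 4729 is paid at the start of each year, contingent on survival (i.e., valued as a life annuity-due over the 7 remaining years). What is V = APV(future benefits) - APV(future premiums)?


v = 1/(1+i) = 0.952381
APV(future benefits) per unit = sum_{k=0}^{6} k_p_x * q * v^(k+1) = 0.207093
APV(future benefits) = 232138 * 0.207093 = 48074.2639
Life annuity-due factor ä_{x:7} = sum_{k=0}^{6} k_p_x * v^k = 5.436204
APV(future premiums) = 4729 * 5.436204 = 25707.8067
V = 48074.2639 - 25707.8067
= 22366.4571


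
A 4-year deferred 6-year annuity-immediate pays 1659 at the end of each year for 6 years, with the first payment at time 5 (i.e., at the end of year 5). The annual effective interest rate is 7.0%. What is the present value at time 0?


PV at time 4 of the 6-year annuity-immediate:
a_n = 1659 * (1-(1+0.07)^(-6))/0.07 = 7907.6893
Discount back 4 years to time 0:
PV = 7907.6893 * (1+0.07)^(-4)
= 7907.6893 * 0.762895
= 6032.7383


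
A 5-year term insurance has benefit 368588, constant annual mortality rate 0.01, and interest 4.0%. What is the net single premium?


NSP = benefit * sum_{k=0}^{n-1} k_p_x * q * v^(k+1)
With constant q=0.01, v=0.961538
Sum = 0.043671
NSP = 368588 * 0.043671
= 16096.6434


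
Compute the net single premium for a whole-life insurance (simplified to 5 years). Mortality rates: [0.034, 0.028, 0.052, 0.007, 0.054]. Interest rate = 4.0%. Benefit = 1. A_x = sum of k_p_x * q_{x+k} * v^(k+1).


v = 0.961538
Year 0: k_p_x=1.0, q=0.034, term=0.032692
Year 1: k_p_x=0.966, q=0.028, term=0.025007
Year 2: k_p_x=0.938952, q=0.052, term=0.043406
Year 3: k_p_x=0.890126, q=0.007, term=0.005326
Year 4: k_p_x=0.883896, q=0.054, term=0.039231
A_x = 0.1457


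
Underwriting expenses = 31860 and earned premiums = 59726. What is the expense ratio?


Expense ratio = expenses / premiums
= 31860 / 59726
= 0.5334


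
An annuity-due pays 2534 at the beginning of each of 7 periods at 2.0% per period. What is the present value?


PV_due = PMT * (1-(1+i)^(-n))/i * (1+i)
PV_immediate = 16400.0254
PV_due = 16400.0254 * 1.02
= 16728.0259


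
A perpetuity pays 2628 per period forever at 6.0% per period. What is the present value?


PV = PMT / i
= 2628 / 0.06
= 43800.0


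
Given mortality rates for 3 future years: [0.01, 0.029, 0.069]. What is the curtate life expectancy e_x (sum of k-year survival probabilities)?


e_x = sum_{k=1}^{n} k_p_x
k_p_x values:
  1_p_x = 0.99
  2_p_x = 0.96129
  3_p_x = 0.894961
e_x = 2.8463


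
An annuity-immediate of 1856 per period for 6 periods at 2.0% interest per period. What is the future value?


FV = PMT * ((1+i)^n - 1) / i
= 1856 * ((1.02)^6 - 1) / 0.02
= 1856 * (1.126162 - 1) / 0.02
= 11707.8725


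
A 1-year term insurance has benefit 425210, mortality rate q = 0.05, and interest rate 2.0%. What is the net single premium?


NSP = benefit * q * v
v = 1/(1+i) = 0.980392
NSP = 425210 * 0.05 * 0.980392
= 20843.6275


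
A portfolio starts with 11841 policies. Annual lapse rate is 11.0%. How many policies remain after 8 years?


remaining = initial * (1 - lapse)^years
= 11841 * (1 - 0.11)^8
= 11841 * 0.393659
= 4661.3148


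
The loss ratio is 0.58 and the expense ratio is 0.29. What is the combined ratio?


Combined ratio = loss ratio + expense ratio
= 0.58 + 0.29
= 0.87


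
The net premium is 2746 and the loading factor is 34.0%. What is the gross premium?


Gross = net * (1 + loading)
= 2746 * (1 + 0.34)
= 2746 * 1.34
= 3679.64


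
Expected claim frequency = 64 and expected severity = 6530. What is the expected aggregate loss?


E[S] = E[N] * E[X]
= 64 * 6530
= 417920


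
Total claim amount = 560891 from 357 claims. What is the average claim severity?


severity = total / number
= 560891 / 357
= 1571.1232


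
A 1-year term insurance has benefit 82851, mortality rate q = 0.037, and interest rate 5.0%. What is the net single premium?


NSP = benefit * q * v
v = 1/(1+i) = 0.952381
NSP = 82851 * 0.037 * 0.952381
= 2919.5114


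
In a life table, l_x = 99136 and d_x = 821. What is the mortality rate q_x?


q_x = d_x / l_x
= 821 / 99136
= 0.0083


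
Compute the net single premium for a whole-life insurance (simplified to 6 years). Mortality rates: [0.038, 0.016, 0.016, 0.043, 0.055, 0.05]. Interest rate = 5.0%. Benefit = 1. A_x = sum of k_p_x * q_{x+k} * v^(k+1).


v = 0.952381
Year 0: k_p_x=1.0, q=0.038, term=0.03619
Year 1: k_p_x=0.962, q=0.016, term=0.013961
Year 2: k_p_x=0.946608, q=0.016, term=0.013083
Year 3: k_p_x=0.931462, q=0.043, term=0.032952
Year 4: k_p_x=0.891409, q=0.055, term=0.038414
Year 5: k_p_x=0.842382, q=0.05, term=0.03143
A_x = 0.166


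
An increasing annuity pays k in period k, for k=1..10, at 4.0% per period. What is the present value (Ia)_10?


(Ia)_n = sum_{k=1}^{n} k * v^k, v = 1/(1+i)
v = 0.961538
Sum computed term by term:
(Ia)_10 = 41.9922


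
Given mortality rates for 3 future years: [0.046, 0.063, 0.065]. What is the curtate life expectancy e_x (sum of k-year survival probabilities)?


e_x = sum_{k=1}^{n} k_p_x
k_p_x values:
  1_p_x = 0.954
  2_p_x = 0.893898
  3_p_x = 0.835795
e_x = 2.6837


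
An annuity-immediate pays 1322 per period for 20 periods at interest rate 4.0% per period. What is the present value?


PV = PMT * (1 - (1+i)^(-n)) / i
= 1322 * (1 - (1+0.04)^(-20)) / 0.04
= 1322 * (1 - 0.456387) / 0.04
= 1322 * 13.590326
= 17966.4114


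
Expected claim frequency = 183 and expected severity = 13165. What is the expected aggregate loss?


E[S] = E[N] * E[X]
= 183 * 13165
= 2.4092e+06


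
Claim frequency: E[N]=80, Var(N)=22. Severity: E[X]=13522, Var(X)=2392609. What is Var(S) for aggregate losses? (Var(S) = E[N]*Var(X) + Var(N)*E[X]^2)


Var(S) = E[N]*Var(X) + Var(N)*E[X]^2
= 80*2392609 + 22*13522^2
= 191408720 + 4022578648
= 4.2140e+09


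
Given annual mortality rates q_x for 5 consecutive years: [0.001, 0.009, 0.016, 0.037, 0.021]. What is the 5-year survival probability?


p_k = 1 - q_k for each year
Survival = product of (1 - q_k)
= 0.999 * 0.991 * 0.984 * 0.963 * 0.979
= 0.9184


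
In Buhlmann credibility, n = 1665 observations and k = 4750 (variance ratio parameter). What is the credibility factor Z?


Z = n / (n + k)
= 1665 / (1665 + 4750)
= 1665 / 6415
= 0.2595


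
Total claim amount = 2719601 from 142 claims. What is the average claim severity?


severity = total / number
= 2719601 / 142
= 19152.1197


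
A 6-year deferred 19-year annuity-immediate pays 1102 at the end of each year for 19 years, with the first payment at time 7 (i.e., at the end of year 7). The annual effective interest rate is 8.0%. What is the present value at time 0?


PV at time 6 of the 19-year annuity-immediate:
a_n = 1102 * (1-(1+0.08)^(-19))/0.08 = 10583.1663
Discount back 6 years to time 0:
PV = 10583.1663 * (1+0.08)^(-6)
= 10583.1663 * 0.63017
= 6669.19


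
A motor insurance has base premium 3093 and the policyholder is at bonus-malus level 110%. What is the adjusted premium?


adjusted = base * BM_level / 100
= 3093 * 110 / 100
= 3093 * 1.1
= 3402.3


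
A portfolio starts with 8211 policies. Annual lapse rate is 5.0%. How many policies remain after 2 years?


remaining = initial * (1 - lapse)^years
= 8211 * (1 - 0.05)^2
= 8211 * 0.9025
= 7410.4275


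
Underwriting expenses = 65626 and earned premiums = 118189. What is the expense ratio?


Expense ratio = expenses / premiums
= 65626 / 118189
= 0.5553


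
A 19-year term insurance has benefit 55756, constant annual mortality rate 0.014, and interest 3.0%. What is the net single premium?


NSP = benefit * sum_{k=0}^{n-1} k_p_x * q * v^(k+1)
With constant q=0.014, v=0.970874
Sum = 0.179369
NSP = 55756 * 0.179369
= 10000.8997


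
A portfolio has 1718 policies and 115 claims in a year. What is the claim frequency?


frequency = claims / policies
= 115 / 1718
= 0.0669


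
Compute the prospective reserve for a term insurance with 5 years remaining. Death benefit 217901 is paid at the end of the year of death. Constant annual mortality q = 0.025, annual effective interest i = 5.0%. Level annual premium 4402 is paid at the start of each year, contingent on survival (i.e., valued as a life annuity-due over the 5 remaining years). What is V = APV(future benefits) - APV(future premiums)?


v = 1/(1+i) = 0.952381
APV(future benefits) per unit = sum_{k=0}^{4} k_p_x * q * v^(k+1) = 0.103213
APV(future benefits) = 217901 * 0.103213 = 22490.1774
Life annuity-due factor ä_{x:5} = sum_{k=0}^{4} k_p_x * v^k = 4.334939
APV(future premiums) = 4402 * 4.334939 = 19082.3996
V = 22490.1774 - 19082.3996
= 3407.7778


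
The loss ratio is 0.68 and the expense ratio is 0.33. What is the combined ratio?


Combined ratio = loss ratio + expense ratio
= 0.68 + 0.33
= 1.01


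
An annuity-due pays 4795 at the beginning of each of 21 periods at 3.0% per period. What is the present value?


PV_due = PMT * (1-(1+i)^(-n))/i * (1+i)
PV_immediate = 73915.0407
PV_due = 73915.0407 * 1.03
= 76132.492


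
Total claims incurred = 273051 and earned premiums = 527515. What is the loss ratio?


Loss ratio = claims / premiums
= 273051 / 527515
= 0.5176


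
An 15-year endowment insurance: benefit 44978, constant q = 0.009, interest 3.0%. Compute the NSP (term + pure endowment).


Term component = 4562.1979
Pure endowment = 15_p_x * v^15 * benefit = 0.873182 * 0.641862 * 44978 = 25208.4758
NSP = 29770.6737


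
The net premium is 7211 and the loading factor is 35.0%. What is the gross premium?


Gross = net * (1 + loading)
= 7211 * (1 + 0.35)
= 7211 * 1.35
= 9734.85


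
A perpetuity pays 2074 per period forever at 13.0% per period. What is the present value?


PV = PMT / i
= 2074 / 0.13
= 15953.8462


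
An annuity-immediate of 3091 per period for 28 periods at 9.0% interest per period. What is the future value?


FV = PMT * ((1+i)^n - 1) / i
= 3091 * ((1.09)^28 - 1) / 0.09
= 3091 * (11.16714 - 1) / 0.09
= 349184.7586


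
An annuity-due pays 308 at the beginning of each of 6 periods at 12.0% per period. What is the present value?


PV_due = PMT * (1-(1+i)^(-n))/i * (1+i)
PV_immediate = 1266.3135
PV_due = 1266.3135 * 1.12
= 1418.2711
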